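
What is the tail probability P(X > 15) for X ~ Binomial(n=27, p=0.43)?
0.065968

We have X ~ Binomial(n=27, p=0.43).

P(X > 15) = 1 - P(X ≤ 15)
                = 1 - F(15)
                = 1 - 0.934032
                = 0.065968

So there's approximately a 6.6% chance that X exceeds 15.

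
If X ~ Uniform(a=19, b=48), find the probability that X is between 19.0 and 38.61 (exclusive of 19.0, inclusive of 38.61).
0.676207

We have X ~ Uniform(a=19, b=48).

To find P(19.0 < X ≤ 38.61), we use:
P(19.0 < X ≤ 38.61) = P(X ≤ 38.61) - P(X ≤ 19.0)
                 = F(38.61) - F(19.0)
                 = 0.676207 - 0.000000
                 = 0.676207

So there's approximately a 67.6% chance that X falls in this range.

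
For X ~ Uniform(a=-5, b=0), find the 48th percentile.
-2.6000

We have X ~ Uniform(a=-5, b=0).

We want to find x such that P(X ≤ x) = 0.48.

This is the 48th percentile, which means 48% of values fall below this point.

Using the inverse CDF (quantile function):
x = F⁻¹(0.48) = -2.6000

Verification: P(X ≤ -2.6000) = 0.48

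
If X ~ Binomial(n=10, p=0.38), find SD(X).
1.5349

We have X ~ Binomial(n=10, p=0.38).

For a Binomial distribution with n=10, p=0.38:
σ = √Var(X) = 1.5349

The standard deviation is the square root of the variance.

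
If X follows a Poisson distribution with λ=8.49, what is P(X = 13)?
0.039297

We have X ~ Poisson(λ=8.49).

For a Poisson distribution, the PMF gives us the probability of each outcome.

Using the PMF formula:
P(X = 13) = 0.039297

Rounded to 4 decimal places: 0.0393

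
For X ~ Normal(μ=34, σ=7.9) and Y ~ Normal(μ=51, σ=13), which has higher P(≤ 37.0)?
X has higher probability (P(X ≤ 37.0) = 0.6479 > P(Y ≤ 37.0) = 0.1408)

Compute P(≤ 37.0) for each distribution:

X ~ Normal(μ=34, σ=7.9):
P(X ≤ 37.0) = 0.6479

Y ~ Normal(μ=51, σ=13):
P(Y ≤ 37.0) = 0.1408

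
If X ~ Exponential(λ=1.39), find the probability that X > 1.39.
0.144844

We have X ~ Exponential(λ=1.39).

P(X > 1.39) = 1 - P(X ≤ 1.39)
                = 1 - F(1.39)
                = 1 - 0.855156
                = 0.144844

So there's approximately a 14.5% chance that X exceeds 1.39.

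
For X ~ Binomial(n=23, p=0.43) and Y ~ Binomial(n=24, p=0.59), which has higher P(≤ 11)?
X has higher probability (P(X ≤ 11) = 0.7524 > P(Y ≤ 11) = 0.1352)

Compute P(≤ 11) for each distribution:

X ~ Binomial(n=23, p=0.43):
P(X ≤ 11) = 0.7524

Y ~ Binomial(n=24, p=0.59):
P(Y ≤ 11) = 0.1352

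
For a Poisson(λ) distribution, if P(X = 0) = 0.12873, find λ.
λ = 2.0500

For a Poisson(λ) distribution, the PMF at 0 is:
P(X = 0) = λ^0 e^(-λ) / 0! = e^(-λ)

Given P(X = 0) = 0.12873:
e^(-λ) = 0.12873
-λ = ln(0.12873)
λ = -ln(0.12873) = 2.0500

Verification: e^(-2.0500) = 0.12873 ✓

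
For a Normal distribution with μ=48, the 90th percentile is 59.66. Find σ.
σ = 9.0983

For X ~ Normal(μ, σ), the p-th percentile satisfies x = μ + z_p × σ,
where z_p = Φ⁻¹(p) is the standard normal quantile.

Step 1: z_{0.9} = Φ⁻¹(0.9) = 1.2816

Step 2: Solve for σ:
59.66 = 48 + 1.2816 × σ
σ = (59.66 - 48) / 1.2816
σ = 11.66 / 1.2816
σ = 9.0983

Verification: μ + z × σ = 48 + 1.2816 × 9.0983 = 59.66 ✓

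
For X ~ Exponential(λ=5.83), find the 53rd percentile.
0.1295

We have X ~ Exponential(λ=5.83).

We want to find x such that P(X ≤ x) = 0.53.

This is the 53rd percentile, which means 53% of values fall below this point.

Using the inverse CDF (quantile function):
x = F⁻¹(0.53) = 0.1295

Verification: P(X ≤ 0.1295) = 0.53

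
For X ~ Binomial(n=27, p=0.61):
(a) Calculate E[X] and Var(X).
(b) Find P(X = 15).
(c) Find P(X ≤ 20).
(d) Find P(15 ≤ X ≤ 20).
(a) E[X] = 16.4700, Var(X) = 6.4233
(b) P(X = 15) = 0.129679
(c) P(X ≤ 20) = 0.947707
(d) P(15 ≤ X ≤ 20) = 0.730673

We have X ~ Binomial(n=27, p=0.61).

(a) Moments:
E[X] = 16.4700
Var(X) = 6.4233
σ = √Var(X) = 2.5344

(b) Point probability using PMF:
P(X = 15) = 0.129679

(c) Cumulative probability using CDF:
P(X ≤ 20) = F(20) = 0.947707

(d) Range probability:
P(15 ≤ X ≤ 20) = P(X ≤ 20) - P(X ≤ 14)
                   = F(20) - F(14)
                   = 0.947707 - 0.217034
                   = 0.730673

This means approximately 73.1% of outcomes fall in the interval [15, 20].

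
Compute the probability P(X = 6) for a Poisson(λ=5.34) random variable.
0.154448

We have X ~ Poisson(λ=5.34).

For a Poisson distribution, the PMF gives us the probability of each outcome.

Using the PMF formula:
P(X = 6) = 0.154448

Rounded to 4 decimal places: 0.1544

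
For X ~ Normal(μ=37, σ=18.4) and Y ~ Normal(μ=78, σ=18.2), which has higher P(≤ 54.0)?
X has higher probability (P(X ≤ 54.0) = 0.8222 > P(Y ≤ 54.0) = 0.0936)

Compute P(≤ 54.0) for each distribution:

X ~ Normal(μ=37, σ=18.4):
P(X ≤ 54.0) = 0.8222

Y ~ Normal(μ=78, σ=18.2):
P(Y ≤ 54.0) = 0.0936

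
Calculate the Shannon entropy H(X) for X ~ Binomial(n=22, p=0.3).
2.1806 nats

We have X ~ Binomial(n=22, p=0.3).

The Shannon entropy measures the uncertainty or information content of the distribution.

For a Binomial distribution with n=22, p=0.3:
H(X) = 2.1806 nats

(In bits, this would be 3.1460 bits.)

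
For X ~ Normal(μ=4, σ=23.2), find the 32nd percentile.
-6.8506

We have X ~ Normal(μ=4, σ=23.2).

We want to find x such that P(X ≤ x) = 0.32.

This is the 32nd percentile, which means 32% of values fall below this point.

Using the inverse CDF (quantile function):
x = F⁻¹(0.32) = -6.8506

Verification: P(X ≤ -6.8506) = 0.32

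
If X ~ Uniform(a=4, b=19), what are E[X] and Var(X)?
E[X] = 11.5000, Var(X) = 18.7500

We have X ~ Uniform(a=4, b=19).

For a Uniform distribution with a=4, b=19:

Expected value:
E[X] = 11.5000

Variance:
Var(X) = 18.7500

Standard deviation:
σ = √Var(X) = 4.3301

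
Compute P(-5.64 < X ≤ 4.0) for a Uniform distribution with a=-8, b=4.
0.803333

We have X ~ Uniform(a=-8, b=4).

To find P(-5.64 < X ≤ 4.0), we use:
P(-5.64 < X ≤ 4.0) = P(X ≤ 4.0) - P(X ≤ -5.64)
                 = F(4.0) - F(-5.64)
                 = 1.000000 - 0.196667
                 = 0.803333

So there's approximately a 80.3% chance that X falls in this range.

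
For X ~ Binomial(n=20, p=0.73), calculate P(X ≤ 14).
0.464290

We have X ~ Binomial(n=20, p=0.73).

The CDF gives us P(X ≤ k).

Using the CDF:
P(X ≤ 14) = 0.464290

This means there's approximately a 46.4% chance that X is at most 14.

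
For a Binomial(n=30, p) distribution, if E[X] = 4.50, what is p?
p = 0.15

For a Binomial(n, p) distribution:
E[X] = n × p

Given n = 30 and E[X] = 4.50:
4.50 = 30 × p
p = 4.50 / 30 = 0.15

Verification: Binomial(30, 0.15) has E[X] = 4.50 ✓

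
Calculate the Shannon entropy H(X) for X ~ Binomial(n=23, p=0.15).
1.9383 nats

We have X ~ Binomial(n=23, p=0.15).

The Shannon entropy measures the uncertainty or information content of the distribution.

For a Binomial distribution with n=23, p=0.15:
H(X) = 1.9383 nats

(In bits, this would be 2.7963 bits.)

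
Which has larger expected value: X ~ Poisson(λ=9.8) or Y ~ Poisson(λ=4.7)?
X has larger mean (9.8000 > 4.7000)

Compute the expected value for each distribution:

X ~ Poisson(λ=9.8):
E[X] = 9.8000

Y ~ Poisson(λ=4.7):
E[Y] = 4.7000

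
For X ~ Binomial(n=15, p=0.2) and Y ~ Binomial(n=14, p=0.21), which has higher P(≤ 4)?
Y has higher probability (P(Y ≤ 4) = 0.8477 > P(X ≤ 4) = 0.8358)

Compute P(≤ 4) for each distribution:

X ~ Binomial(n=15, p=0.2):
P(X ≤ 4) = 0.8358

Y ~ Binomial(n=14, p=0.21):
P(Y ≤ 4) = 0.8477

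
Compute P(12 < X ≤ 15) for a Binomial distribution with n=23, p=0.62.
0.475029

We have X ~ Binomial(n=23, p=0.62).

To find P(12 < X ≤ 15), we use:
P(12 < X ≤ 15) = P(X ≤ 15) - P(X ≤ 12)
                 = F(15) - F(12)
                 = 0.697912 - 0.222883
                 = 0.475029

So there's approximately a 47.5% chance that X falls in this range.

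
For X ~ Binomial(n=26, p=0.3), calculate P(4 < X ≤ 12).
0.901195

We have X ~ Binomial(n=26, p=0.3).

To find P(4 < X ≤ 12), we use:
P(4 < X ≤ 12) = P(X ≤ 12) - P(X ≤ 4)
                 = F(12) - F(4)
                 = 0.974497 - 0.073302
                 = 0.901195

So there's approximately a 90.1% chance that X falls in this range.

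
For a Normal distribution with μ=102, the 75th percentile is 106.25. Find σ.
σ = 6.3011

For X ~ Normal(μ, σ), the p-th percentile satisfies x = μ + z_p × σ,
where z_p = Φ⁻¹(p) is the standard normal quantile.

Step 1: z_{0.75} = Φ⁻¹(0.75) = 0.6745

Step 2: Solve for σ:
106.25 = 102 + 0.6745 × σ
σ = (106.25 - 102) / 0.6745
σ = 4.25 / 0.6745
σ = 6.3011

Verification: μ + z × σ = 102 + 0.6745 × 6.3011 = 106.25 ✓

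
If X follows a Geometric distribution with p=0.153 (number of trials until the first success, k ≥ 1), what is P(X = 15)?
0.014964

We have X ~ Geometric(p=0.153) (number of trials until the first success, k ≥ 1).

For a Geometric distribution, the PMF gives us the probability of each outcome.

Using the PMF formula:
P(X = 15) = 0.014964

Rounded to 4 decimal places: 0.0150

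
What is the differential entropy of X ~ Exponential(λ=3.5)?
-0.2528 nats

We have X ~ Exponential(λ=3.5).

The differential entropy measures the uncertainty or information content of the distribution.

For an Exponential distribution with λ=3.5:
h(X) = -0.2528 nats

(In bits, this would be -0.3647 bits.)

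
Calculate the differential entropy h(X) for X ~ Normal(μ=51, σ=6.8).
3.3359 nats

We have X ~ Normal(μ=51, σ=6.8).

The differential entropy measures the uncertainty or information content of the distribution.

For a Normal distribution with μ=51, σ=6.8:
h(X) = 3.3359 nats

(In bits, this would be 4.8126 bits.)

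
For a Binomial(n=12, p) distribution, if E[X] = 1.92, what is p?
p = 0.16

For a Binomial(n, p) distribution:
E[X] = n × p

Given n = 12 and E[X] = 1.92:
1.92 = 12 × p
p = 1.92 / 12 = 0.16

Verification: Binomial(12, 0.16) has E[X] = 1.92 ✓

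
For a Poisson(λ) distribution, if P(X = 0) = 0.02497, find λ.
λ = 3.6901

For a Poisson(λ) distribution, the PMF at 0 is:
P(X = 0) = λ^0 e^(-λ) / 0! = e^(-λ)

Given P(X = 0) = 0.02497:
e^(-λ) = 0.02497
-λ = ln(0.02497)
λ = -ln(0.02497) = 3.6901

Verification: e^(-3.6901) = 0.02497 ✓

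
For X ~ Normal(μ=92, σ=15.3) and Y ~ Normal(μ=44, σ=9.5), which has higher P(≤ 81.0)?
Y has higher probability (P(Y ≤ 81.0) = 1.0000 > P(X ≤ 81.0) = 0.2361)

Compute P(≤ 81.0) for each distribution:

X ~ Normal(μ=92, σ=15.3):
P(X ≤ 81.0) = 0.2361

Y ~ Normal(μ=44, σ=9.5):
P(Y ≤ 81.0) = 1.0000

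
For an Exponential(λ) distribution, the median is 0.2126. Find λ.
λ = 3.2603

For X ~ Exponential(λ), the CDF is F(x) = 1 - e^(-λx).
The median m satisfies F(m) = 0.5:
1 - e^(-λm) = 0.5
e^(-λm) = 0.5
λm = ln(2)
m = ln(2) / λ

Given m = 0.2126:
λ = ln(2) / 0.2126 = 0.693147 / 0.2126 = 3.2603

Verification: ln(2) / 3.2603 = 0.2126 ✓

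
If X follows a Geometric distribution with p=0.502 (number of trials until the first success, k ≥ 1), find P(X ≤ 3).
0.876494

We have X ~ Geometric(p=0.502) (number of trials until the first success, k ≥ 1).

The CDF gives us P(X ≤ k).

Using the CDF:
P(X ≤ 3) = 0.876494

This means there's approximately a 87.6% chance that X is at most 3.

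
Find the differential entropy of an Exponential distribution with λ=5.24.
-0.6563 nats

We have X ~ Exponential(λ=5.24).

The differential entropy measures the uncertainty or information content of the distribution.

For an Exponential distribution with λ=5.24:
h(X) = -0.6563 nats

(In bits, this would be -0.9469 bits.)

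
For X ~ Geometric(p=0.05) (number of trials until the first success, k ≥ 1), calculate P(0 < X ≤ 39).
0.864724

We have X ~ Geometric(p=0.05) (number of trials until the first success, k ≥ 1).

To find P(0 < X ≤ 39), we use:
P(0 < X ≤ 39) = P(X ≤ 39) - P(X ≤ 0)
                 = F(39) - F(0)
                 = 0.864724 - 0.000000
                 = 0.864724

So there's approximately a 86.5% chance that X falls in this range.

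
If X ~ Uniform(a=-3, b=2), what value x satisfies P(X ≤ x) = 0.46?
-0.7000

We have X ~ Uniform(a=-3, b=2).

We want to find x such that P(X ≤ x) = 0.46.

This is the 46th percentile, which means 46% of values fall below this point.

Using the inverse CDF (quantile function):
x = F⁻¹(0.46) = -0.7000

Verification: P(X ≤ -0.7000) = 0.46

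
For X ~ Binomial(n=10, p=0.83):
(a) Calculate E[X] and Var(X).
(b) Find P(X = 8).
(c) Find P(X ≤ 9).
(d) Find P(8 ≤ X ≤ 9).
(a) E[X] = 8.3000, Var(X) = 1.4110
(b) P(X = 8) = 0.292911
(c) P(X ≤ 9) = 0.844840
(d) P(8 ≤ X ≤ 9) = 0.610709

We have X ~ Binomial(n=10, p=0.83).

(a) Moments:
E[X] = 8.3000
Var(X) = 1.4110
σ = √Var(X) = 1.1879

(b) Point probability using PMF:
P(X = 8) = 0.292911

(c) Cumulative probability using CDF:
P(X ≤ 9) = F(9) = 0.844840

(d) Range probability:
P(8 ≤ X ≤ 9) = P(X ≤ 9) - P(X ≤ 7)
                   = F(9) - F(7)
                   = 0.844840 - 0.234131
                   = 0.610709

This means approximately 61.1% of outcomes fall in the interval [8, 9].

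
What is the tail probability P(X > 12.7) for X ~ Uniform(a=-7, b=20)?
0.270370

We have X ~ Uniform(a=-7, b=20).

P(X > 12.7) = 1 - P(X ≤ 12.7)
                = 1 - F(12.7)
                = 1 - 0.729630
                = 0.270370

So there's approximately a 27.0% chance that X exceeds 12.7.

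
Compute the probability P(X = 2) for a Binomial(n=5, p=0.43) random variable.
0.342422

We have X ~ Binomial(n=5, p=0.43).

For a Binomial distribution, the PMF gives us the probability of each outcome.

Using the PMF formula:
P(X = 2) = 0.342422

Rounded to 4 decimal places: 0.3424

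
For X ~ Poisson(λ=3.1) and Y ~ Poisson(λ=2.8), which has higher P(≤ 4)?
Y has higher probability (P(Y ≤ 4) = 0.8477 > P(X ≤ 4) = 0.7982)

Compute P(≤ 4) for each distribution:

X ~ Poisson(λ=3.1):
P(X ≤ 4) = 0.7982

Y ~ Poisson(λ=2.8):
P(Y ≤ 4) = 0.8477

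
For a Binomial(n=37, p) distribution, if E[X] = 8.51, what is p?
p = 0.23

For a Binomial(n, p) distribution:
E[X] = n × p

Given n = 37 and E[X] = 8.51:
8.51 = 37 × p
p = 8.51 / 37 = 0.23

Verification: Binomial(37, 0.23) has E[X] = 8.51 ✓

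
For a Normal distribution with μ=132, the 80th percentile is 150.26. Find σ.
σ = 21.6962

For X ~ Normal(μ, σ), the p-th percentile satisfies x = μ + z_p × σ,
where z_p = Φ⁻¹(p) is the standard normal quantile.

Step 1: z_{0.8} = Φ⁻¹(0.8) = 0.8416

Step 2: Solve for σ:
150.26 = 132 + 0.8416 × σ
σ = (150.26 - 132) / 0.8416
σ = 18.26 / 0.8416
σ = 21.6962

Verification: μ + z × σ = 132 + 0.8416 × 21.6962 = 150.26 ✓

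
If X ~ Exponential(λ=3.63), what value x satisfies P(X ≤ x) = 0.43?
0.1549

We have X ~ Exponential(λ=3.63).

We want to find x such that P(X ≤ x) = 0.43.

This is the 43rd percentile, which means 43% of values fall below this point.

Using the inverse CDF (quantile function):
x = F⁻¹(0.43) = 0.1549

Verification: P(X ≤ 0.1549) = 0.43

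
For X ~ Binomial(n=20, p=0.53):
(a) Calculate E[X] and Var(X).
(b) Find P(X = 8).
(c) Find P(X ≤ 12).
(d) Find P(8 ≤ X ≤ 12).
(a) E[X] = 10.6000, Var(X) = 4.9820
(b) P(X = 8) = 0.091127
(c) P(X ≤ 12) = 0.801974
(d) P(8 ≤ X ≤ 12) = 0.719680

We have X ~ Binomial(n=20, p=0.53).

(a) Moments:
E[X] = 10.6000
Var(X) = 4.9820
σ = √Var(X) = 2.2320

(b) Point probability using PMF:
P(X = 8) = 0.091127

(c) Cumulative probability using CDF:
P(X ≤ 12) = F(12) = 0.801974

(d) Range probability:
P(8 ≤ X ≤ 12) = P(X ≤ 12) - P(X ≤ 7)
                   = F(12) - F(7)
                   = 0.801974 - 0.082295
                   = 0.719680

This means approximately 72.0% of outcomes fall in the interval [8, 12].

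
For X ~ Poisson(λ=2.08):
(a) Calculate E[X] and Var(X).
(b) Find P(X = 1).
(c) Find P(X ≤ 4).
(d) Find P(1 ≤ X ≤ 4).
(a) E[X] = 2.0800, Var(X) = 2.0800
(b) P(X = 1) = 0.259855
(c) P(X ≤ 4) = 0.939841
(d) P(1 ≤ X ≤ 4) = 0.814910

We have X ~ Poisson(λ=2.08).

(a) Moments:
E[X] = 2.0800
Var(X) = 2.0800
σ = √Var(X) = 1.4422

(b) Point probability using PMF:
P(X = 1) = 0.259855

(c) Cumulative probability using CDF:
P(X ≤ 4) = F(4) = 0.939841

(d) Range probability:
P(1 ≤ X ≤ 4) = P(X ≤ 4) - P(X ≤ 0)
                   = F(4) - F(0)
                   = 0.939841 - 0.124930
                   = 0.814910

This means approximately 81.5% of outcomes fall in the interval [1, 4].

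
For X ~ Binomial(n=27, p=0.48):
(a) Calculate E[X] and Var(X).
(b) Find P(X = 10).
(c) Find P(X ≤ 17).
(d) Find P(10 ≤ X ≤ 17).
(a) E[X] = 12.9600, Var(X) = 6.7392
(b) P(X = 10) = 0.081399
(c) P(X ≤ 17) = 0.960340
(d) P(10 ≤ X ≤ 17) = 0.869889

We have X ~ Binomial(n=27, p=0.48).

(a) Moments:
E[X] = 12.9600
Var(X) = 6.7392
σ = √Var(X) = 2.5960

(b) Point probability using PMF:
P(X = 10) = 0.081399

(c) Cumulative probability using CDF:
P(X ≤ 17) = F(17) = 0.960340

(d) Range probability:
P(10 ≤ X ≤ 17) = P(X ≤ 17) - P(X ≤ 9)
                   = F(17) - F(9)
                   = 0.960340 - 0.090450
                   = 0.869889

This means approximately 87.0% of outcomes fall in the interval [10, 17].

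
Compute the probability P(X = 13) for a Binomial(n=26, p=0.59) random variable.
0.101001

We have X ~ Binomial(n=26, p=0.59).

For a Binomial distribution, the PMF gives us the probability of each outcome.

Using the PMF formula:
P(X = 13) = 0.101001

Rounded to 4 decimal places: 0.1010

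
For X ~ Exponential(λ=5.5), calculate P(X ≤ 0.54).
0.948697

We have X ~ Exponential(λ=5.5).

The CDF gives us P(X ≤ k).

Using the CDF:
P(X ≤ 0.54) = 0.948697

This means there's approximately a 94.9% chance that X is at most 0.54.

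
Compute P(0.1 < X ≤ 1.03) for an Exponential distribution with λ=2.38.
0.702030

We have X ~ Exponential(λ=2.38).

To find P(0.1 < X ≤ 1.03), we use:
P(0.1 < X ≤ 1.03) = P(X ≤ 1.03) - P(X ≤ 0.1)
                 = F(1.03) - F(0.1)
                 = 0.913827 - 0.211797
                 = 0.702030

So there's approximately a 70.2% chance that X falls in this range.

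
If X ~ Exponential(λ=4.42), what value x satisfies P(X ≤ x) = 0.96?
0.7283

We have X ~ Exponential(λ=4.42).

We want to find x such that P(X ≤ x) = 0.96.

This is the 96th percentile, which means 96% of values fall below this point.

Using the inverse CDF (quantile function):
x = F⁻¹(0.96) = 0.7283

Verification: P(X ≤ 0.7283) = 0.96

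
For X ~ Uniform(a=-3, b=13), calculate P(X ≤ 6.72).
0.607500

We have X ~ Uniform(a=-3, b=13).

The CDF gives us P(X ≤ k).

Using the CDF:
P(X ≤ 6.72) = 0.607500

This means there's approximately a 60.7% chance that X is at most 6.72.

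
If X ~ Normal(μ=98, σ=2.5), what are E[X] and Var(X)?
E[X] = 98.0000, Var(X) = 6.2500

We have X ~ Normal(μ=98, σ=2.5).

For a Normal distribution with μ=98, σ=2.5:

Expected value:
E[X] = 98.0000

Variance:
Var(X) = 6.2500

Standard deviation:
σ = √Var(X) = 2.5000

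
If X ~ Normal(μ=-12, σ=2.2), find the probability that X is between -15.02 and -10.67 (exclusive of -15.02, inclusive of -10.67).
0.642341

We have X ~ Normal(μ=-12, σ=2.2).

To find P(-15.02 < X ≤ -10.67), we use:
P(-15.02 < X ≤ -10.67) = P(X ≤ -10.67) - P(X ≤ -15.02)
                 = F(-10.67) - F(-15.02)
                 = 0.727259 - 0.084919
                 = 0.642341

So there's approximately a 64.2% chance that X falls in this range.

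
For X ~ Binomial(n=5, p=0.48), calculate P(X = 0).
0.038020

We have X ~ Binomial(n=5, p=0.48).

For a Binomial distribution, the PMF gives us the probability of each outcome.

Using the PMF formula:
P(X = 0) = 0.038020

Rounded to 4 decimal places: 0.0380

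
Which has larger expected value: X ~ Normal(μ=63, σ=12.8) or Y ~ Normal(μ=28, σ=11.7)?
X has larger mean (63.0000 > 28.0000)

Compute the expected value for each distribution:

X ~ Normal(μ=63, σ=12.8):
E[X] = 63.0000

Y ~ Normal(μ=28, σ=11.7):
E[Y] = 28.0000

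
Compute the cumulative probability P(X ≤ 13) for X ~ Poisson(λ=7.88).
0.969242

We have X ~ Poisson(λ=7.88).

The CDF gives us P(X ≤ k).

Using the CDF:
P(X ≤ 13) = 0.969242

This means there's approximately a 96.9% chance that X is at most 13.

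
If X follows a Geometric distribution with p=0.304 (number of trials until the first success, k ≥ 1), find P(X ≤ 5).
0.836677

We have X ~ Geometric(p=0.304) (number of trials until the first success, k ≥ 1).

The CDF gives us P(X ≤ k).

Using the CDF:
P(X ≤ 5) = 0.836677

This means there's approximately a 83.7% chance that X is at most 5.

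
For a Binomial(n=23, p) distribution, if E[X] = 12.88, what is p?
p = 0.56

For a Binomial(n, p) distribution:
E[X] = n × p

Given n = 23 and E[X] = 12.88:
12.88 = 23 × p
p = 12.88 / 23 = 0.56

Verification: Binomial(23, 0.56) has E[X] = 12.88 ✓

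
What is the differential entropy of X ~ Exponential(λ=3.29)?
-0.1909 nats

We have X ~ Exponential(λ=3.29).

The differential entropy measures the uncertainty or information content of the distribution.

For an Exponential distribution with λ=3.29:
h(X) = -0.1909 nats

(In bits, this would be -0.2754 bits.)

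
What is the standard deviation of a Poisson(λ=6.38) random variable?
2.5259

We have X ~ Poisson(λ=6.38).

For a Poisson distribution with λ=6.38:
σ = √Var(X) = 2.5259

The standard deviation is the square root of the variance.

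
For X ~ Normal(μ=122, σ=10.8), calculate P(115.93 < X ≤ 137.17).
0.632889

We have X ~ Normal(μ=122, σ=10.8).

To find P(115.93 < X ≤ 137.17), we use:
P(115.93 < X ≤ 137.17) = P(X ≤ 137.17) - P(X ≤ 115.93)
                 = F(137.17) - F(115.93)
                 = 0.919934 - 0.287045
                 = 0.632889

So there's approximately a 63.3% chance that X falls in this range.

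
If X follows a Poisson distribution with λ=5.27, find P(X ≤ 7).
0.836950

We have X ~ Poisson(λ=5.27).

The CDF gives us P(X ≤ k).

Using the CDF:
P(X ≤ 7) = 0.836950

This means there's approximately a 83.7% chance that X is at most 7.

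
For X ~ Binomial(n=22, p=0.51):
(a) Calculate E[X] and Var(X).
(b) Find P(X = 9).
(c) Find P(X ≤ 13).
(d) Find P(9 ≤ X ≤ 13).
(a) E[X] = 11.2200, Var(X) = 5.4978
(b) P(X = 9) = 0.108994
(c) P(X ≤ 13) = 0.834442
(d) P(9 ≤ X ≤ 13) = 0.711589

We have X ~ Binomial(n=22, p=0.51).

(a) Moments:
E[X] = 11.2200
Var(X) = 5.4978
σ = √Var(X) = 2.3447

(b) Point probability using PMF:
P(X = 9) = 0.108994

(c) Cumulative probability using CDF:
P(X ≤ 13) = F(13) = 0.834442

(d) Range probability:
P(9 ≤ X ≤ 13) = P(X ≤ 13) - P(X ≤ 8)
                   = F(13) - F(8)
                   = 0.834442 - 0.122853
                   = 0.711589

This means approximately 71.2% of outcomes fall in the interval [9, 13].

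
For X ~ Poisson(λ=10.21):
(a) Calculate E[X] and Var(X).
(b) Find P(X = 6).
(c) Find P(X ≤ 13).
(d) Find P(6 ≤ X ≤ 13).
(a) E[X] = 10.2100, Var(X) = 10.2100
(b) P(X = 6) = 0.057900
(c) P(X ≤ 13) = 0.848676
(d) P(6 ≤ X ≤ 13) = 0.789130

We have X ~ Poisson(λ=10.21).

(a) Moments:
E[X] = 10.2100
Var(X) = 10.2100
σ = √Var(X) = 3.1953

(b) Point probability using PMF:
P(X = 6) = 0.057900

(c) Cumulative probability using CDF:
P(X ≤ 13) = F(13) = 0.848676

(d) Range probability:
P(6 ≤ X ≤ 13) = P(X ≤ 13) - P(X ≤ 5)
                   = F(13) - F(5)
                   = 0.848676 - 0.059547
                   = 0.789130

This means approximately 78.9% of outcomes fall in the interval [6, 13].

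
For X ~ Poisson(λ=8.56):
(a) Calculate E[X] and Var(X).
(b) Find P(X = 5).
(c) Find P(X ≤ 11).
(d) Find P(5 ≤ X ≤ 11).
(a) E[X] = 8.5600, Var(X) = 8.5600
(b) P(X = 5) = 0.073388
(c) P(X ≤ 11) = 0.843499
(d) P(5 ≤ X ≤ 11) = 0.771749

We have X ~ Poisson(λ=8.56).

(a) Moments:
E[X] = 8.5600
Var(X) = 8.5600
σ = √Var(X) = 2.9257

(b) Point probability using PMF:
P(X = 5) = 0.073388

(c) Cumulative probability using CDF:
P(X ≤ 11) = F(11) = 0.843499

(d) Range probability:
P(5 ≤ X ≤ 11) = P(X ≤ 11) - P(X ≤ 4)
                   = F(11) - F(4)
                   = 0.843499 - 0.071751
                   = 0.771749

This means approximately 77.2% of outcomes fall in the interval [5, 11].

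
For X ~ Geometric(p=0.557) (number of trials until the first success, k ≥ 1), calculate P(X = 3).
0.109311

We have X ~ Geometric(p=0.557) (number of trials until the first success, k ≥ 1).

For a Geometric distribution, the PMF gives us the probability of each outcome.

Using the PMF formula:
P(X = 3) = 0.109311

Rounded to 4 decimal places: 0.1093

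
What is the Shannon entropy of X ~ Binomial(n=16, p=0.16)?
1.7748 nats

We have X ~ Binomial(n=16, p=0.16).

The Shannon entropy measures the uncertainty or information content of the distribution.

For a Binomial distribution with n=16, p=0.16:
H(X) = 1.7748 nats

(In bits, this would be 2.5605 bits.)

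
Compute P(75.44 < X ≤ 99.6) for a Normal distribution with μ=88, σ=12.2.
0.677532

We have X ~ Normal(μ=88, σ=12.2).

To find P(75.44 < X ≤ 99.6), we use:
P(75.44 < X ≤ 99.6) = P(X ≤ 99.6) - P(X ≤ 75.44)
                 = F(99.6) - F(75.44)
                 = 0.829152 - 0.151620
                 = 0.677532

So there's approximately a 67.8% chance that X falls in this range.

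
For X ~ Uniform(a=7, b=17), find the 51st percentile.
12.1000

We have X ~ Uniform(a=7, b=17).

We want to find x such that P(X ≤ x) = 0.51.

This is the 51st percentile, which means 51% of values fall below this point.

Using the inverse CDF (quantile function):
x = F⁻¹(0.51) = 12.1000

Verification: P(X ≤ 12.1000) = 0.51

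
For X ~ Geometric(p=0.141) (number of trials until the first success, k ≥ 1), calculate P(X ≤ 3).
0.366160

We have X ~ Geometric(p=0.141) (number of trials until the first success, k ≥ 1).

The CDF gives us P(X ≤ k).

Using the CDF:
P(X ≤ 3) = 0.366160

This means there's approximately a 36.6% chance that X is at most 3.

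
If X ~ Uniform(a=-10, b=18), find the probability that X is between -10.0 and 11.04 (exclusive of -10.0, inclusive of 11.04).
0.751429

We have X ~ Uniform(a=-10, b=18).

To find P(-10.0 < X ≤ 11.04), we use:
P(-10.0 < X ≤ 11.04) = P(X ≤ 11.04) - P(X ≤ -10.0)
                 = F(11.04) - F(-10.0)
                 = 0.751429 - 0.000000
                 = 0.751429

So there's approximately a 75.1% chance that X falls in this range.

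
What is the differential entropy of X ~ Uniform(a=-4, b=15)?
2.9444 nats

We have X ~ Uniform(a=-4, b=15).

The differential entropy measures the uncertainty or information content of the distribution.

For a Uniform distribution with a=-4, b=15:
h(X) = 2.9444 nats

(In bits, this would be 4.2479 bits.)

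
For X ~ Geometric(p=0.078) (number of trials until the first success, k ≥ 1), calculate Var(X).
151.5450

We have X ~ Geometric(p=0.078) (number of trials until the first success, k ≥ 1).

For a Geometric distribution with p=0.078 (number of trials until the first success, k ≥ 1):
Var(X) = 151.5450

The variance measures the spread of the distribution around the mean.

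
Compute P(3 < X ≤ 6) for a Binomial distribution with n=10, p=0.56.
0.621488

We have X ~ Binomial(n=10, p=0.56).

To find P(3 < X ≤ 6), we use:
P(3 < X ≤ 6) = P(X ≤ 6) - P(X ≤ 3)
                 = F(6) - F(3)
                 = 0.712331 - 0.090843
                 = 0.621488

So there's approximately a 62.1% chance that X falls in this range.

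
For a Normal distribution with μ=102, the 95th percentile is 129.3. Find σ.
σ = 16.5972

For X ~ Normal(μ, σ), the p-th percentile satisfies x = μ + z_p × σ,
where z_p = Φ⁻¹(p) is the standard normal quantile.

Step 1: z_{0.95} = Φ⁻¹(0.95) = 1.6449

Step 2: Solve for σ:
129.3 = 102 + 1.6449 × σ
σ = (129.3 - 102) / 1.6449
σ = 27.30 / 1.6449
σ = 16.5972

Verification: μ + z × σ = 102 + 1.6449 × 16.5972 = 129.30 ✓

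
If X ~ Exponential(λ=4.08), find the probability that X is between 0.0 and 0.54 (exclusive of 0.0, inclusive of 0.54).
0.889551

We have X ~ Exponential(λ=4.08).

To find P(0.0 < X ≤ 0.54), we use:
P(0.0 < X ≤ 0.54) = P(X ≤ 0.54) - P(X ≤ 0.0)
                 = F(0.54) - F(0.0)
                 = 0.889551 - 0.000000
                 = 0.889551

So there's approximately a 89.0% chance that X falls in this range.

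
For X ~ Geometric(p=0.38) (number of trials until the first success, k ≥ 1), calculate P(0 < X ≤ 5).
0.908387

We have X ~ Geometric(p=0.38) (number of trials until the first success, k ≥ 1).

To find P(0 < X ≤ 5), we use:
P(0 < X ≤ 5) = P(X ≤ 5) - P(X ≤ 0)
                 = F(5) - F(0)
                 = 0.908387 - 0.000000
                 = 0.908387

So there's approximately a 90.8% chance that X falls in this range.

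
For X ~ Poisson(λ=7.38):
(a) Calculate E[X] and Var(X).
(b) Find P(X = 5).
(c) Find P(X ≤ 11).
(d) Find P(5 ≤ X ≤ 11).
(a) E[X] = 7.3800, Var(X) = 7.3800
(b) P(X = 5) = 0.113765
(c) P(X ≤ 11) = 0.927585
(d) P(5 ≤ X ≤ 11) = 0.786525

We have X ~ Poisson(λ=7.38).

(a) Moments:
E[X] = 7.3800
Var(X) = 7.3800
σ = √Var(X) = 2.7166

(b) Point probability using PMF:
P(X = 5) = 0.113765

(c) Cumulative probability using CDF:
P(X ≤ 11) = F(11) = 0.927585

(d) Range probability:
P(5 ≤ X ≤ 11) = P(X ≤ 11) - P(X ≤ 4)
                   = F(11) - F(4)
                   = 0.927585 - 0.141060
                   = 0.786525

This means approximately 78.7% of outcomes fall in the interval [5, 11].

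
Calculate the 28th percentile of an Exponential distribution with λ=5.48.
0.0599

We have X ~ Exponential(λ=5.48).

We want to find x such that P(X ≤ x) = 0.28.

This is the 28th percentile, which means 28% of values fall below this point.

Using the inverse CDF (quantile function):
x = F⁻¹(0.28) = 0.0599

Verification: P(X ≤ 0.0599) = 0.28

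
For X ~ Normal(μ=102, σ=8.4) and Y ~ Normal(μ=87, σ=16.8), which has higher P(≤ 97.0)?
Y has higher probability (P(Y ≤ 97.0) = 0.7242 > P(X ≤ 97.0) = 0.2758)

Compute P(≤ 97.0) for each distribution:

X ~ Normal(μ=102, σ=8.4):
P(X ≤ 97.0) = 0.2758

Y ~ Normal(μ=87, σ=16.8):
P(Y ≤ 97.0) = 0.7242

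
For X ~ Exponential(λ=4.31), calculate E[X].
0.2320

We have X ~ Exponential(λ=4.31).

For an Exponential distribution with λ=4.31:
E[X] = 0.2320

This is the expected (average) value of X.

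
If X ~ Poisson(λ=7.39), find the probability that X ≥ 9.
0.322986

We have X ~ Poisson(λ=7.39).

For discrete distributions, P(X ≥ 9) = 1 - P(X ≤ 8).

P(X ≤ 8) = 0.677014
P(X ≥ 9) = 1 - 0.677014 = 0.322986

So there's approximately a 32.3% chance that X is at least 9.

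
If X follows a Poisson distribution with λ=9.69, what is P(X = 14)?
0.045689

We have X ~ Poisson(λ=9.69).

For a Poisson distribution, the PMF gives us the probability of each outcome.

Using the PMF formula:
P(X = 14) = 0.045689

Rounded to 4 decimal places: 0.0457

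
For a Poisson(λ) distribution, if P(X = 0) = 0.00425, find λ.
λ = 5.4608

For a Poisson(λ) distribution, the PMF at 0 is:
P(X = 0) = λ^0 e^(-λ) / 0! = e^(-λ)

Given P(X = 0) = 0.00425:
e^(-λ) = 0.00425
-λ = ln(0.00425)
λ = -ln(0.00425) = 5.4608

Verification: e^(-5.4608) = 0.00425 ✓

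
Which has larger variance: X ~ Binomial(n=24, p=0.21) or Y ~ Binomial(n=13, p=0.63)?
X has larger variance (3.9816 > 3.0303)

Compute the variance for each distribution:

X ~ Binomial(n=24, p=0.21):
Var(X) = 3.9816

Y ~ Binomial(n=13, p=0.63):
Var(Y) = 3.0303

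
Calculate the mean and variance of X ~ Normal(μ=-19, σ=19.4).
E[X] = -19.0000, Var(X) = 376.3600

We have X ~ Normal(μ=-19, σ=19.4).

For a Normal distribution with μ=-19, σ=19.4:

Expected value:
E[X] = -19.0000

Variance:
Var(X) = 376.3600

Standard deviation:
σ = √Var(X) = 19.4000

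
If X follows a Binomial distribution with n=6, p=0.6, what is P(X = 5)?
0.186624

We have X ~ Binomial(n=6, p=0.6).

For a Binomial distribution, the PMF gives us the probability of each outcome.

Using the PMF formula:
P(X = 5) = 0.186624

Rounded to 4 decimal places: 0.1866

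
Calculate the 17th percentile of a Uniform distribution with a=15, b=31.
17.7200

We have X ~ Uniform(a=15, b=31).

We want to find x such that P(X ≤ x) = 0.17.

This is the 17th percentile, which means 17% of values fall below this point.

Using the inverse CDF (quantile function):
x = F⁻¹(0.17) = 17.7200

Verification: P(X ≤ 17.7200) = 0.17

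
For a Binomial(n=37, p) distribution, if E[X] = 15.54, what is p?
p = 0.42

For a Binomial(n, p) distribution:
E[X] = n × p

Given n = 37 and E[X] = 15.54:
15.54 = 37 × p
p = 15.54 / 37 = 0.42

Verification: Binomial(37, 0.42) has E[X] = 15.54 ✓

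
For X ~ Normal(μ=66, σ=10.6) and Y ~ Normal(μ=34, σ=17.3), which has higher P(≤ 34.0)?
Y has higher probability (P(Y ≤ 34.0) = 0.5000 > P(X ≤ 34.0) = 0.0013)

Compute P(≤ 34.0) for each distribution:

X ~ Normal(μ=66, σ=10.6):
P(X ≤ 34.0) = 0.0013

Y ~ Normal(μ=34, σ=17.3):
P(Y ≤ 34.0) = 0.5000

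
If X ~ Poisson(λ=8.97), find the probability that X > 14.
0.040503

We have X ~ Poisson(λ=8.97).

P(X > 14) = 1 - P(X ≤ 14)
                = 1 - F(14)
                = 1 - 0.959497
                = 0.040503

So there's approximately a 4.1% chance that X exceeds 14.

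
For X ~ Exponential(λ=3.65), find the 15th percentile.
0.0445

We have X ~ Exponential(λ=3.65).

We want to find x such that P(X ≤ x) = 0.15.

This is the 15th percentile, which means 15% of values fall below this point.

Using the inverse CDF (quantile function):
x = F⁻¹(0.15) = 0.0445

Verification: P(X ≤ 0.0445) = 0.15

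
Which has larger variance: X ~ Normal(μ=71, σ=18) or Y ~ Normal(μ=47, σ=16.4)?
X has larger variance (324.0000 > 268.9600)

Compute the variance for each distribution:

X ~ Normal(μ=71, σ=18):
Var(X) = 324.0000

Y ~ Normal(μ=47, σ=16.4):
Var(Y) = 268.9600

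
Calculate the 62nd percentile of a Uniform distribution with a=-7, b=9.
2.9200

We have X ~ Uniform(a=-7, b=9).

We want to find x such that P(X ≤ x) = 0.62.

This is the 62nd percentile, which means 62% of values fall below this point.

Using the inverse CDF (quantile function):
x = F⁻¹(0.62) = 2.9200

Verification: P(X ≤ 2.9200) = 0.62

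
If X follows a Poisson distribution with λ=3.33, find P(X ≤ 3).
0.573720

We have X ~ Poisson(λ=3.33).

The CDF gives us P(X ≤ k).

Using the CDF:
P(X ≤ 3) = 0.573720

This means there's approximately a 57.4% chance that X is at most 3.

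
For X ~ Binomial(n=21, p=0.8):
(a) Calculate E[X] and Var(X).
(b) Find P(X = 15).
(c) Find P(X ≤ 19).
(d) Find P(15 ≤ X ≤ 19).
(a) E[X] = 16.8000, Var(X) = 3.3600
(b) P(X = 15) = 0.122192
(c) P(X ≤ 19) = 0.942354
(d) P(15 ≤ X ≤ 19) = 0.833841

We have X ~ Binomial(n=21, p=0.8).

(a) Moments:
E[X] = 16.8000
Var(X) = 3.3600
σ = √Var(X) = 1.8330

(b) Point probability using PMF:
P(X = 15) = 0.122192

(c) Cumulative probability using CDF:
P(X ≤ 19) = F(19) = 0.942354

(d) Range probability:
P(15 ≤ X ≤ 19) = P(X ≤ 19) - P(X ≤ 14)
                   = F(19) - F(14)
                   = 0.942354 - 0.108512
                   = 0.833841

This means approximately 83.4% of outcomes fall in the interval [15, 19].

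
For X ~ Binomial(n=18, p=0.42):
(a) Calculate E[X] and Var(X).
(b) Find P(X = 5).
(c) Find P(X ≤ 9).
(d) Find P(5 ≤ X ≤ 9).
(a) E[X] = 7.5600, Var(X) = 4.3848
(b) P(X = 5) = 0.094122
(c) P(X ≤ 9) = 0.823222
(d) P(5 ≤ X ≤ 9) = 0.754506

We have X ~ Binomial(n=18, p=0.42).

(a) Moments:
E[X] = 7.5600
Var(X) = 4.3848
σ = √Var(X) = 2.0940

(b) Point probability using PMF:
P(X = 5) = 0.094122

(c) Cumulative probability using CDF:
P(X ≤ 9) = F(9) = 0.823222

(d) Range probability:
P(5 ≤ X ≤ 9) = P(X ≤ 9) - P(X ≤ 4)
                   = F(9) - F(4)
                   = 0.823222 - 0.068716
                   = 0.754506

This means approximately 75.5% of outcomes fall in the interval [5, 9].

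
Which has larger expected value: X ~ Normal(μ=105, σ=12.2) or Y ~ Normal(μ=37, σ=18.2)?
X has larger mean (105.0000 > 37.0000)

Compute the expected value for each distribution:

X ~ Normal(μ=105, σ=12.2):
E[X] = 105.0000

Y ~ Normal(μ=37, σ=18.2):
E[Y] = 37.0000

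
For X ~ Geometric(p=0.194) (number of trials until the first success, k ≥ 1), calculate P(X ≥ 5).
0.422027

We have X ~ Geometric(p=0.194) (number of trials until the first success, k ≥ 1).

For discrete distributions, P(X ≥ 5) = 1 - P(X ≤ 4).

P(X ≤ 4) = 0.577973
P(X ≥ 5) = 1 - 0.577973 = 0.422027

So there's approximately a 42.2% chance that X is at least 5.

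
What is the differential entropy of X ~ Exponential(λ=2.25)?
0.1891 nats

We have X ~ Exponential(λ=2.25).

The differential entropy measures the uncertainty or information content of the distribution.

For an Exponential distribution with λ=2.25:
h(X) = 0.1891 nats

(In bits, this would be 0.2728 bits.)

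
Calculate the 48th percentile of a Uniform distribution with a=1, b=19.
9.6400

We have X ~ Uniform(a=1, b=19).

We want to find x such that P(X ≤ x) = 0.48.

This is the 48th percentile, which means 48% of values fall below this point.

Using the inverse CDF (quantile function):
x = F⁻¹(0.48) = 9.6400

Verification: P(X ≤ 9.6400) = 0.48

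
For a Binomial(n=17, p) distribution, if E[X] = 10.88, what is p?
p = 0.64

For a Binomial(n, p) distribution:
E[X] = n × p

Given n = 17 and E[X] = 10.88:
10.88 = 17 × p
p = 10.88 / 17 = 0.64

Verification: Binomial(17, 0.64) has E[X] = 10.88 ✓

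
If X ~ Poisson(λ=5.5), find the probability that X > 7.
0.190515

We have X ~ Poisson(λ=5.5).

P(X > 7) = 1 - P(X ≤ 7)
                = 1 - F(7)
                = 1 - 0.809485
                = 0.190515

So there's approximately a 19.1% chance that X exceeds 7.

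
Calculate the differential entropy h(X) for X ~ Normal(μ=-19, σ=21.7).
4.4963 nats

We have X ~ Normal(μ=-19, σ=21.7).

The differential entropy measures the uncertainty or information content of the distribution.

For a Normal distribution with μ=-19, σ=21.7:
h(X) = 4.4963 nats

(In bits, this would be 6.4867 bits.)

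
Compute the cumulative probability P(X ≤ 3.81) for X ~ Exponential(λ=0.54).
0.872214

We have X ~ Exponential(λ=0.54).

The CDF gives us P(X ≤ k).

Using the CDF:
P(X ≤ 3.81) = 0.872214

This means there's approximately a 87.2% chance that X is at most 3.81.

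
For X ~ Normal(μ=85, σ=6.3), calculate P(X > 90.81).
0.178206

We have X ~ Normal(μ=85, σ=6.3).

P(X > 90.81) = 1 - P(X ≤ 90.81)
                = 1 - F(90.81)
                = 1 - 0.821794
                = 0.178206

So there's approximately a 17.8% chance that X exceeds 90.81.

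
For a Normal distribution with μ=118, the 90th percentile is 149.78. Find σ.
σ = 24.7981

For X ~ Normal(μ, σ), the p-th percentile satisfies x = μ + z_p × σ,
where z_p = Φ⁻¹(p) is the standard normal quantile.

Step 1: z_{0.9} = Φ⁻¹(0.9) = 1.2816

Step 2: Solve for σ:
149.78 = 118 + 1.2816 × σ
σ = (149.78 - 118) / 1.2816
σ = 31.78 / 1.2816
σ = 24.7981

Verification: μ + z × σ = 118 + 1.2816 × 24.7981 = 149.78 ✓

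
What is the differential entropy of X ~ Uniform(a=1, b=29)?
3.3322 nats

We have X ~ Uniform(a=1, b=29).

The differential entropy measures the uncertainty or information content of the distribution.

For a Uniform distribution with a=1, b=29:
h(X) = 3.3322 nats

(In bits, this would be 4.8074 bits.)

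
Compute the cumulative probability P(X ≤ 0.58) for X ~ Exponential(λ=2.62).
0.781201

We have X ~ Exponential(λ=2.62).

The CDF gives us P(X ≤ k).

Using the CDF:
P(X ≤ 0.58) = 0.781201

This means there's approximately a 78.1% chance that X is at most 0.58.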